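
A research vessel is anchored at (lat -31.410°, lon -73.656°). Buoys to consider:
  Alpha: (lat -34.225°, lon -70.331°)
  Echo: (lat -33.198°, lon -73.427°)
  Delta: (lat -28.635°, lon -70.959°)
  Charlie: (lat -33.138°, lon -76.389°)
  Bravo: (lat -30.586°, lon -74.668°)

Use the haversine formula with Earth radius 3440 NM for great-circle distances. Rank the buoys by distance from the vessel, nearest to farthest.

Bravo, Echo, Charlie, Delta, Alpha

Distance from the vessel at (lat -31.410°, lon -73.656°) to each:
Bravo (lat -30.586°, lon -74.668°): 71.8 NM
Echo (lat -33.198°, lon -73.427°): 108.0 NM
Charlie (lat -33.138°, lon -76.389°): 173.2 NM
Delta (lat -28.635°, lon -70.959°): 217.7 NM
Alpha (lat -34.225°, lon -70.331°): 238.1 NM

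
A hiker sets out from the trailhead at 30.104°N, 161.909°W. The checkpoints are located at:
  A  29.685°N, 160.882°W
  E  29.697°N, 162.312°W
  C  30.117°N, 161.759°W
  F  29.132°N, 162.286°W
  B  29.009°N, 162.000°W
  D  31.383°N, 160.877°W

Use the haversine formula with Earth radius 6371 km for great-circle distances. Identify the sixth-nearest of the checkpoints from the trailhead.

D

Distances from the trailhead (30.104°N, 161.909°W):
C: 14.5 km
E: 59.6 km
A: 109.4 km
F: 114.1 km
B: 122.1 km
D: 173.1 km
The sixth-nearest is D at 173.1 km.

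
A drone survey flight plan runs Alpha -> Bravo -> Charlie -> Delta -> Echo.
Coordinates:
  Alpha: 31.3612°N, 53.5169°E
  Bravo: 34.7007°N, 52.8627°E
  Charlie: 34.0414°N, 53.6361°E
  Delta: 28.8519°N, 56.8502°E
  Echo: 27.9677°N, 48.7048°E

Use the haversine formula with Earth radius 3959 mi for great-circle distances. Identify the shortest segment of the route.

Bravo–Charlie

Leg distances:
Alpha→Bravo: 233.8 mi
Bravo→Charlie: 63.4 mi
Charlie→Delta: 405.5 mi
Delta→Echo: 498.7 mi
The shortest leg is Bravo–Charlie at 63.4 mi.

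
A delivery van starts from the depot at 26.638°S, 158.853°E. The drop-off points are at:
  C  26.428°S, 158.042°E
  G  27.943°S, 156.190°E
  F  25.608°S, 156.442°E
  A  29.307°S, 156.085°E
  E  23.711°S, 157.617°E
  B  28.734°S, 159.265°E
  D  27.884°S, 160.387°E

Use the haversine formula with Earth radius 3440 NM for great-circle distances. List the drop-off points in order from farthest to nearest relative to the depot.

A, E, G, F, B, D, C

Computing each great-circle distance from 26.638°S, 158.853°E:
A 29.307°S, 156.085°E: 217.3 NM
E 23.711°S, 157.617°E: 188.1 NM
G 27.943°S, 156.190°E: 162.3 NM
F 25.608°S, 156.442°E: 143.9 NM
B 28.734°S, 159.265°E: 127.7 NM
D 27.884°S, 160.387°E: 110.9 NM
C 26.428°S, 158.042°E: 45.4 NM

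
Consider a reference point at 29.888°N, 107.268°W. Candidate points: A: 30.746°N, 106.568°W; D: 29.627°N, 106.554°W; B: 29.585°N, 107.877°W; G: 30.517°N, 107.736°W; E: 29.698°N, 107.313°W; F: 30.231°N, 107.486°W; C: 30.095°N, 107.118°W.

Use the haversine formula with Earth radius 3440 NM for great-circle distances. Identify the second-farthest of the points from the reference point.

Distance to each, sorted:
A: 63.0 NM
G: 44.9 NM
D: 40.4 NM
B: 36.6 NM
F: 23.5 NM
C: 14.7 NM
E: 11.6 NM
The second-farthest is G at 44.9 NM.

G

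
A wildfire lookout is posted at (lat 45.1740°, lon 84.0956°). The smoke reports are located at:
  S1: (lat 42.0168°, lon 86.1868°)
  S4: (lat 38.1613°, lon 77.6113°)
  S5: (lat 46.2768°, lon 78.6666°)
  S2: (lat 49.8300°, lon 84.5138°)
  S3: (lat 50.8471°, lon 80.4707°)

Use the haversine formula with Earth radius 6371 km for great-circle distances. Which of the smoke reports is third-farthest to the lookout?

S2

Distance to each, sorted:
S4: 947.0 km
S3: 685.8 km
S2: 518.7 km
S5: 438.8 km
S1: 389.3 km
The third-farthest is S2 at 518.7 km.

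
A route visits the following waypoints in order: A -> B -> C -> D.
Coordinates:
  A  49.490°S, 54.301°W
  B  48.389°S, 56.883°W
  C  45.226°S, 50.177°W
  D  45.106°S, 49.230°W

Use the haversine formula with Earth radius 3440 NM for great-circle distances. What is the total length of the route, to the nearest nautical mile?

Leg distances:
A→B: 121.4 NM  (cumulative 121.4 NM)
B→C: 334.5 NM  (cumulative 455.9 NM)
C→D: 40.7 NM  (cumulative 496.6 NM)
Total route length ≈ 497 NM.

497 NM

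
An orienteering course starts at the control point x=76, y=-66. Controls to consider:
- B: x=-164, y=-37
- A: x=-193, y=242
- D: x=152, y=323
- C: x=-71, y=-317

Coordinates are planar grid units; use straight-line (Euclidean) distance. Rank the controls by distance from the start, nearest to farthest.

B, C, D, A

Computing each straight-line distance from x=76, y=-66:
B x=-164, y=-37: 241.7
C x=-71, y=-317: 290.9
D x=152, y=323: 396.4
A x=-193, y=242: 408.9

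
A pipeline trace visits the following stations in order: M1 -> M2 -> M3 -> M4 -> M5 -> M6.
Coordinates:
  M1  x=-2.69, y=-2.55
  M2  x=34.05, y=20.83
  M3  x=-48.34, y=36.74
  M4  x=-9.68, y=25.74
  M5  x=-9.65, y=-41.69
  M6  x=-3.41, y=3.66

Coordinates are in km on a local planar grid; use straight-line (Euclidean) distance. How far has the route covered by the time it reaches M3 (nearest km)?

Leg distances:
M1→M2: 43.5 km  (cumulative 43.5 km)
M2→M3: 83.9 km  (cumulative 127.5 km)
Cumulative distance at M3 ≈ 127 km.

127 km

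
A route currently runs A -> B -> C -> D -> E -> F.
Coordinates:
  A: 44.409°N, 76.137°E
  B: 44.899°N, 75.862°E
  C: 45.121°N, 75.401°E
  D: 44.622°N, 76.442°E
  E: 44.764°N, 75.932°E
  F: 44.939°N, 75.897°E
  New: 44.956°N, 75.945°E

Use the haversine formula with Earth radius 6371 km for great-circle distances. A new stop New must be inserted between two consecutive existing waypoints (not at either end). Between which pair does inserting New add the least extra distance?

between C and D

Added distance for inserting New between each consecutive pair:
A–B: 13.1 km
B–C: 11.8 km
C–D: 1.5 km
D–E: 32.1 km
E–F: 5.9 km
Smallest added distance is 1.5 km, inserting between C and D.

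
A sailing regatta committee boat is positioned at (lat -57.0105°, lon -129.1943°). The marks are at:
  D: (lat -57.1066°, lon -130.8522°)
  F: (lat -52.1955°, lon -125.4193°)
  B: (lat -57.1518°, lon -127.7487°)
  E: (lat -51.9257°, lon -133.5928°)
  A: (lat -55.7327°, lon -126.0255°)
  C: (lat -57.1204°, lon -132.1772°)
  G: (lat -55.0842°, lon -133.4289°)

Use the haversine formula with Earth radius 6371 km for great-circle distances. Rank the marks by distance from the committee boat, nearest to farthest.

Distance from the committee boat at (lat -57.0105°, lon -129.1943°) to each:
B (lat -57.1518°, lon -127.7487°): 88.8 km
D (lat -57.1066°, lon -130.8522°): 100.8 km
C (lat -57.1204°, lon -132.1772°): 180.7 km
A (lat -55.7327°, lon -126.0255°): 241.3 km
G (lat -55.0842°, lon -133.4289°): 339.1 km
F (lat -52.1955°, lon -125.4193°): 587.8 km
E (lat -51.9257°, lon -133.5928°): 632.5 km

B, D, C, A, G, F, E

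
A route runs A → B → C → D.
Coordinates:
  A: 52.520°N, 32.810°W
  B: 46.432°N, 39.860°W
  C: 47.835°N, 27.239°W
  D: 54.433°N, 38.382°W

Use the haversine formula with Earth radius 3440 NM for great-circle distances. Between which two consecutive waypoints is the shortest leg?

Leg distances:
A→B: 457.0 NM
B→C: 521.7 NM
C→D: 576.0 NM
The shortest leg is A–B at 457.0 NM.

A–B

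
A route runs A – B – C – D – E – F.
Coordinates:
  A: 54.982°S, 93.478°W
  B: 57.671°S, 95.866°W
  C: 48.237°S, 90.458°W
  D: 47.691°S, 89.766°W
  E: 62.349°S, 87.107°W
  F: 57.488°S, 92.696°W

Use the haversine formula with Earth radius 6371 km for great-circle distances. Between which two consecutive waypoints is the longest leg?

D–E

Leg distances:
A→B: 333.2 km
B→C: 1108.9 km
C→D: 79.6 km
D→E: 1638.3 km
E→F: 623.3 km
The longest leg is D–E at 1638.3 km.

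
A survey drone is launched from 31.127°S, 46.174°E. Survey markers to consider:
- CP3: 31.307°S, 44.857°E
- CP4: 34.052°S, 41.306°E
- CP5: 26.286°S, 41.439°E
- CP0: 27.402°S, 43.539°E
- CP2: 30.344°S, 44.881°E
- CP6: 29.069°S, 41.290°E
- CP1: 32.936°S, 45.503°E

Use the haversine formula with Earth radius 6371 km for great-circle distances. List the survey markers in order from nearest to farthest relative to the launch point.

CP3, CP2, CP1, CP0, CP6, CP4, CP5

Distance from the launch point at 31.127°S, 46.174°E to each:
CP3 31.307°S, 44.857°E: 126.8 km
CP2 30.344°S, 44.881°E: 151.2 km
CP1 32.936°S, 45.503°E: 210.9 km
CP0 27.402°S, 43.539°E: 486.7 km
CP6 29.069°S, 41.290°E: 522.5 km
CP4 34.052°S, 41.306°E: 560.0 km
CP5 26.286°S, 41.439°E: 709.0 km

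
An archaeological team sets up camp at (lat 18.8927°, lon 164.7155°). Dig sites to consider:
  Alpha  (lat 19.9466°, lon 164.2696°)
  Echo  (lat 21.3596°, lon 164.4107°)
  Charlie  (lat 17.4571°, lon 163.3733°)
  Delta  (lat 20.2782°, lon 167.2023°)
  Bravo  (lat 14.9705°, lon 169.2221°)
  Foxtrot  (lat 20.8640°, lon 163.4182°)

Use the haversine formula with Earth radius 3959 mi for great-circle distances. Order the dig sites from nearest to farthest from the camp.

Computing each great-circle distance from (lat 18.8927°, lon 164.7155°):
Alpha (lat 19.9466°, lon 164.2696°): 78.4 mi
Charlie (lat 17.4571°, lon 163.3733°): 132.7 mi
Foxtrot (lat 20.8640°, lon 163.4182°): 160.2 mi
Echo (lat 21.3596°, lon 164.4107°): 171.6 mi
Delta (lat 20.2782°, lon 167.2023°): 188.1 mi
Bravo (lat 14.9705°, lon 169.2221°): 402.7 mi

Alpha, Charlie, Foxtrot, Echo, Delta, Bravo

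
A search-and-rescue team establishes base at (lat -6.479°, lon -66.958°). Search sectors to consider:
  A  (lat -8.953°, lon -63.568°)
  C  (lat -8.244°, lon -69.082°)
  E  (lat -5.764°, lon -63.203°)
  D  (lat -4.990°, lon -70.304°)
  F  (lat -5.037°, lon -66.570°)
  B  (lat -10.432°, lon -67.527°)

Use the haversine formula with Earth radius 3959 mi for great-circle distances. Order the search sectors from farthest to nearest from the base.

A, B, E, D, C, F

Distances from the base:
A (lat -8.953°, lon -63.568°): 288.3 mi
B (lat -10.432°, lon -67.527°): 275.9 mi
E (lat -5.764°, lon -63.203°): 262.7 mi
D (lat -4.990°, lon -70.304°): 252.0 mi
C (lat -8.244°, lon -69.082°): 189.9 mi
F (lat -5.037°, lon -66.570°): 103.1 mi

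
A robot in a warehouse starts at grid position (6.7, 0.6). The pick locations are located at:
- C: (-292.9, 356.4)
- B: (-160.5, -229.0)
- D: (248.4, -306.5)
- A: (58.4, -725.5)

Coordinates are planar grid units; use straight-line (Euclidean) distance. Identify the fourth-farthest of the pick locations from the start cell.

Distance to each, sorted:
A: 727.9
C: 465.1
D: 390.8
B: 284.0
The fourth-farthest is B at 284.0.

B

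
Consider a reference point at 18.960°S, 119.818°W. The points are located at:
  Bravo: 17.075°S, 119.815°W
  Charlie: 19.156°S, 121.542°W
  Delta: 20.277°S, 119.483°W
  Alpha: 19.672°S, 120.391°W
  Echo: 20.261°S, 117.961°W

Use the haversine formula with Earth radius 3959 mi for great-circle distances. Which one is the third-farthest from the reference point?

Distances from the reference point (18.960°S, 119.818°W):
Echo: 150.6 mi
Bravo: 130.2 mi
Charlie: 113.4 mi
Delta: 93.6 mi
Alpha: 61.8 mi
The third-farthest is Charlie at 113.4 mi.

Charlie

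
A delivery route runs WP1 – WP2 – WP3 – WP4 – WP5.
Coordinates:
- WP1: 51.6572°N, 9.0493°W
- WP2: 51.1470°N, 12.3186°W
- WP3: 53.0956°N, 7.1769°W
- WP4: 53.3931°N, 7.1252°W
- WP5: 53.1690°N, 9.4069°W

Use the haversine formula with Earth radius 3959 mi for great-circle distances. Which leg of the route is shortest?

Leg distances:
WP1→WP2: 145.3 mi
WP2→WP3: 256.3 mi
WP3→WP4: 20.7 mi
WP4→WP5: 95.5 mi
The shortest leg is WP3–WP4 at 20.7 mi.

WP3–WP4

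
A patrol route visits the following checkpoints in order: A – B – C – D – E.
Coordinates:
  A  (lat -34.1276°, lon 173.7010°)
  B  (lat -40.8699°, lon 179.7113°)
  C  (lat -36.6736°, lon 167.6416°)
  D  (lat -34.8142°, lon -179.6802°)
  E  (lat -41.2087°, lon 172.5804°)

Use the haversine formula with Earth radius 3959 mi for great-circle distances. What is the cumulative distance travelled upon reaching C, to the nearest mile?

Leg distances:
A→B: 570.3 mi  (cumulative 570.3 mi)
B→C: 711.1 mi  (cumulative 1281.4 mi)
Cumulative distance at C ≈ 1281 mi.

1281 mi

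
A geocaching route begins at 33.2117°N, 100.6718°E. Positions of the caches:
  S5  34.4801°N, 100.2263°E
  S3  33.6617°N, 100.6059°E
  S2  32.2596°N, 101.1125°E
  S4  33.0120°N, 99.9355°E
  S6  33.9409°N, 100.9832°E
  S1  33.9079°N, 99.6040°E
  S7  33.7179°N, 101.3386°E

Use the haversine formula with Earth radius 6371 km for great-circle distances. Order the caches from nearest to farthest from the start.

Distance from the start at 33.2117°N, 100.6718°E to each:
S3 33.6617°N, 100.6059°E: 50.4 km
S4 33.0120°N, 99.9355°E: 72.1 km
S7 33.7179°N, 101.3386°E: 83.6 km
S6 33.9409°N, 100.9832°E: 86.1 km
S2 32.2596°N, 101.1125°E: 113.6 km
S1 33.9079°N, 99.6040°E: 125.6 km
S5 34.4801°N, 100.2263°E: 146.9 km

S3, S4, S7, S6, S2, S1, S5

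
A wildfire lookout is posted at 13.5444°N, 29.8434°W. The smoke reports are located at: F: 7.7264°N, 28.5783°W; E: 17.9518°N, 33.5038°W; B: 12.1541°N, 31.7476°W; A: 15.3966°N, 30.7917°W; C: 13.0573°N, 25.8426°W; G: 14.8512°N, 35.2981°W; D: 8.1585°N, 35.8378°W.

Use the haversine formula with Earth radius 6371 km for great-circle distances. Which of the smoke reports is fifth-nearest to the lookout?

E

Distance to each, sorted:
A: 229.9 km
B: 257.9 km
C: 436.3 km
G: 605.7 km
E: 627.3 km
F: 661.5 km
D: 887.0 km
The fifth-nearest is E at 627.3 km.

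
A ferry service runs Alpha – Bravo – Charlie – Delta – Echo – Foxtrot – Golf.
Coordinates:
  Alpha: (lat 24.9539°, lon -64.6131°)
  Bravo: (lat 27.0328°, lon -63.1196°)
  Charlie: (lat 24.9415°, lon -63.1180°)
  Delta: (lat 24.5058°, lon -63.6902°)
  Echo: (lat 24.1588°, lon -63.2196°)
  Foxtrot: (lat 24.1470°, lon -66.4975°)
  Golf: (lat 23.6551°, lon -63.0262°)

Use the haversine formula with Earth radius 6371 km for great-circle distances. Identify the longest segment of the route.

Leg distances:
Alpha→Bravo: 275.2 km
Bravo→Charlie: 232.5 km
Charlie→Delta: 75.4 km
Delta→Echo: 61.3 km
Echo→Foxtrot: 332.6 km
Foxtrot→Golf: 357.1 km
The longest leg is Foxtrot–Golf at 357.1 km.

Foxtrot–Golf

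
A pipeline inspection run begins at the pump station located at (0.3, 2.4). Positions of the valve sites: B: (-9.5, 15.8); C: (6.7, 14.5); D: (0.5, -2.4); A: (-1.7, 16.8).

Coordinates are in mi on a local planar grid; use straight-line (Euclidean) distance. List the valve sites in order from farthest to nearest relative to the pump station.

Distance from the pump station at (0.3, 2.4) to each:
B (-9.5, 15.8): 16.6 mi
A (-1.7, 16.8): 14.5 mi
C (6.7, 14.5): 13.7 mi
D (0.5, -2.4): 4.8 mi

B, A, C, D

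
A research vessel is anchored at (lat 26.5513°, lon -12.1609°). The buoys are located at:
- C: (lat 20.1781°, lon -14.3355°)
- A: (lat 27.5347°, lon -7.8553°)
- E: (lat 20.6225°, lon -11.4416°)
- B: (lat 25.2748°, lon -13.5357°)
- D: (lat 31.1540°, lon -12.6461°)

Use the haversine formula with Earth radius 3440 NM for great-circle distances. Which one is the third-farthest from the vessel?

D

Distance to each, sorted:
C: 400.9 NM
E: 358.2 NM
D: 277.5 NM
A: 237.7 NM
B: 106.7 NM
The third-farthest is D at 277.5 NM.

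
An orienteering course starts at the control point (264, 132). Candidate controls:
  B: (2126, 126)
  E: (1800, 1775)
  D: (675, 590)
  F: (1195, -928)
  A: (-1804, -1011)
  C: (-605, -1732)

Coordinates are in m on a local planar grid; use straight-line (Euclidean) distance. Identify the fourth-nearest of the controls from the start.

Distances from the start ((264, 132)):
D: 615.4 m
F: 1410.8 m
B: 1862.0 m
C: 2056.6 m
E: 2249.2 m
A: 2362.9 m
The fourth-nearest is C at 2056.6 m.

C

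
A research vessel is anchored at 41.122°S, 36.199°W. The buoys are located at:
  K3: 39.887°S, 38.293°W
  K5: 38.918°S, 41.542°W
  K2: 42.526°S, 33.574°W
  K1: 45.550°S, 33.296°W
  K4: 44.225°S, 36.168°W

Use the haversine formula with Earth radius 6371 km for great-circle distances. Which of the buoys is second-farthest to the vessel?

Distances from the vessel (41.122°S, 36.199°W):
K1: 545.4 km
K5: 516.7 km
K4: 345.0 km
K2: 267.7 km
K3: 224.0 km
The second-farthest is K5 at 516.7 km.

K5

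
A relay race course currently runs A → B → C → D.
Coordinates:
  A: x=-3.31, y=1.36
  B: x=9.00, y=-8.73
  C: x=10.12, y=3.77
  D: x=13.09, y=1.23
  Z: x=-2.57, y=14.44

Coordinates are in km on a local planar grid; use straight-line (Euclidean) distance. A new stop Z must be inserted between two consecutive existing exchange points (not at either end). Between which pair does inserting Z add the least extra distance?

between A and B

Added distance for inserting Z between each consecutive pair:
A–B: 23.1 km
B–C: 29.9 km
C–D: 33.2 km
Smallest added distance is 23.1 km, inserting between A and B.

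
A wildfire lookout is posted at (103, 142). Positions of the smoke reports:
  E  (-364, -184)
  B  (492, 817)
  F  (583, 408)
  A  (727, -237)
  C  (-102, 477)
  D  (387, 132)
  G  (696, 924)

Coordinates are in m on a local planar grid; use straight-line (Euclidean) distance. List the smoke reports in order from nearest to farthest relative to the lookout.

Distance from the lookout at (103, 142) to each:
D (387, 132): 284.2 m
C (-102, 477): 392.7 m
F (583, 408): 548.8 m
E (-364, -184): 569.5 m
A (727, -237): 730.1 m
B (492, 817): 779.1 m
G (696, 924): 981.4 m

D, C, F, E, A, B, G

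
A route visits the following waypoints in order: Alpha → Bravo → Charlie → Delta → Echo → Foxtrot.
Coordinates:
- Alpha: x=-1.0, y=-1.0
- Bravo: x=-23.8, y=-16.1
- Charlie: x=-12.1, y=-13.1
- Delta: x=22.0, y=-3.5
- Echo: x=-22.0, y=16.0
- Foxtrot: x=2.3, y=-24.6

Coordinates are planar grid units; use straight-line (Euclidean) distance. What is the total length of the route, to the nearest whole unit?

170

Leg distances:
Alpha→Bravo: 27.3  (cumulative 27.3)
Bravo→Charlie: 12.1  (cumulative 39.4)
Charlie→Delta: 35.4  (cumulative 74.9)
Delta→Echo: 48.1  (cumulative 123.0)
Echo→Foxtrot: 47.3  (cumulative 170.3)
Total route length ≈ 170.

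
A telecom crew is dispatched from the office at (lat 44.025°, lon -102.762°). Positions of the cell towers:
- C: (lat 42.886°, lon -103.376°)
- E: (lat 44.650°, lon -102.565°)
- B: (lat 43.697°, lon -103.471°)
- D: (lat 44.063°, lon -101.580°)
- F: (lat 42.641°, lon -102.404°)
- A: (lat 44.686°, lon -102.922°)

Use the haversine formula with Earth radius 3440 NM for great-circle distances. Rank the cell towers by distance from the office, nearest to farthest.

Distance from the office at (lat 44.025°, lon -102.762°) to each:
B (lat 43.697°, lon -103.471°): 36.5 NM
E (lat 44.650°, lon -102.565°): 38.5 NM
A (lat 44.686°, lon -102.922°): 40.3 NM
D (lat 44.063°, lon -101.580°): 51.1 NM
C (lat 42.886°, lon -103.376°): 73.4 NM
F (lat 42.641°, lon -102.404°): 84.6 NM

B, E, A, D, C, F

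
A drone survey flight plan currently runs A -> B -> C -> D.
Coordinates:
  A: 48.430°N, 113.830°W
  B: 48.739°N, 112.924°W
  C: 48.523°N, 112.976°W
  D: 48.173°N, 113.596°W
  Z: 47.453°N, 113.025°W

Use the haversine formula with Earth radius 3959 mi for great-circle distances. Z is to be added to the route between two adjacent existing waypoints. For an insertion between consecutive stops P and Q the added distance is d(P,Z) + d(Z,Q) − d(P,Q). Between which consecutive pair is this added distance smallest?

Added distance for inserting Z between each consecutive pair:
A–B: 119.5 mi
B–C: 147.8 mi
C–D: 93.0 mi
Smallest added distance is 93.0 mi, inserting between C and D.

between C and D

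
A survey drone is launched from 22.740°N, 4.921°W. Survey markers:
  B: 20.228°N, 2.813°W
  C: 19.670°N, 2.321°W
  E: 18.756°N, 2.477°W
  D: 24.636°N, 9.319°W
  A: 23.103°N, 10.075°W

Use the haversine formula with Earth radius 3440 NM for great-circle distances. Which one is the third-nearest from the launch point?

Distances from the launch point (22.740°N, 4.921°W):
B: 191.3 NM
C: 234.8 NM
D: 267.2 NM
E: 275.7 NM
A: 285.8 NM
The third-nearest is D at 267.2 NM.

D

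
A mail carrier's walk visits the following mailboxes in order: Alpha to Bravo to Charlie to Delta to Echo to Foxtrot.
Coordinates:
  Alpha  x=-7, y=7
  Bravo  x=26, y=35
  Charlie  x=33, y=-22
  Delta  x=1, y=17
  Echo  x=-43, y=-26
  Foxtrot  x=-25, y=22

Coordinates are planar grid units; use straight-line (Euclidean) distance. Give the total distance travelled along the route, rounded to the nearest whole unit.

Leg distances:
Alpha→Bravo: 43.3  (cumulative 43.3)
Bravo→Charlie: 57.4  (cumulative 100.7)
Charlie→Delta: 50.4  (cumulative 151.2)
Delta→Echo: 61.5  (cumulative 212.7)
Echo→Foxtrot: 51.3  (cumulative 263.9)
Total route length ≈ 264.

264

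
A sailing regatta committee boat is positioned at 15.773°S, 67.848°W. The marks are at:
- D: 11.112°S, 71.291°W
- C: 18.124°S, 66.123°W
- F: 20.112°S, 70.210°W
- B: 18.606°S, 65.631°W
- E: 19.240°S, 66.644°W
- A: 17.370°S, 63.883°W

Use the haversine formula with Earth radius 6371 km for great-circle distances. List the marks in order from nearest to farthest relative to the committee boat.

Distances from the committee boat:
C 18.124°S, 66.123°W: 319.4 km
B 18.606°S, 65.631°W: 393.3 km
E 19.240°S, 66.644°W: 406.1 km
A 17.370°S, 63.883°W: 458.3 km
F 20.112°S, 70.210°W: 543.3 km
D 11.112°S, 71.291°W: 638.1 km

C, B, E, A, F, D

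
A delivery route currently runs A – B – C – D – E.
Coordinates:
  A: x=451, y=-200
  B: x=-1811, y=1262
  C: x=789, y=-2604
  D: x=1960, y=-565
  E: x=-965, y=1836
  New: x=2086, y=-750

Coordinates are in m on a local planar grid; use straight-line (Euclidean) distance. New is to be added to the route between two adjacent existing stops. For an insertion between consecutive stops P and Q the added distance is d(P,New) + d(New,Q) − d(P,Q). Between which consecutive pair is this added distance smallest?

between C and D

Added distance for inserting New between each consecutive pair:
A–B: 3417.4 m
B–C: 1989.4 m
C–D: 135.1 m
D–E: 439.1 m
Smallest added distance is 135.1 m, inserting between C and D.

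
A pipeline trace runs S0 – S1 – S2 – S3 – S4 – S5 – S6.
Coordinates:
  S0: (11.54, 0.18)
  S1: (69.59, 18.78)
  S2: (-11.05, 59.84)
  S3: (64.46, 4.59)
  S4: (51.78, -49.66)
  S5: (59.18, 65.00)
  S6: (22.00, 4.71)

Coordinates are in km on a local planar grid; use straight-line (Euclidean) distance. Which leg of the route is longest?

S4–S5

Leg distances:
S0→S1: 61.0 km
S1→S2: 90.5 km
S2→S3: 93.6 km
S3→S4: 55.7 km
S4→S5: 114.9 km
S5→S6: 70.8 km
The longest leg is S4–S5 at 114.9 km.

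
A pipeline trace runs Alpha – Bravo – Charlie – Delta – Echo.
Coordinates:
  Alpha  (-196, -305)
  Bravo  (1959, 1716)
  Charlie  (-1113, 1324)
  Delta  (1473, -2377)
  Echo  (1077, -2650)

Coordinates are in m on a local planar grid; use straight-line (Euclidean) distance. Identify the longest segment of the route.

Charlie–Delta

Leg distances:
Alpha→Bravo: 2954.4 m
Bravo→Charlie: 3096.9 m
Charlie→Delta: 4515.0 m
Delta→Echo: 481.0 m
The longest leg is Charlie–Delta at 4515.0 m.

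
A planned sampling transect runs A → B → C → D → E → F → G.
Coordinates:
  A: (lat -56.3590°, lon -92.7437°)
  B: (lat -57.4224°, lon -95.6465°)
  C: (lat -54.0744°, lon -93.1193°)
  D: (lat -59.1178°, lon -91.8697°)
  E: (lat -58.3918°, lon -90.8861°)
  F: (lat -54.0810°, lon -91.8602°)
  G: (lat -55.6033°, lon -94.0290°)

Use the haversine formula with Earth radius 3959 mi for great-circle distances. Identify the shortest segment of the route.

D–E

Leg distances:
A→B: 131.9 mi
B→C: 251.3 mi
C→D: 351.7 mi
D→E: 61.3 mi
E→F: 300.2 mi
F→G: 136.0 mi
The shortest leg is D–E at 61.3 mi.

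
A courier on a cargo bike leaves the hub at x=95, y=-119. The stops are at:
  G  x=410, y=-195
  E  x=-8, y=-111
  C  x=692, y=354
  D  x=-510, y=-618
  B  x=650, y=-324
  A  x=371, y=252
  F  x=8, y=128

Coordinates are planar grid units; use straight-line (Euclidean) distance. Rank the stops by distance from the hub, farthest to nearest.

Distance from the hub at x=95, y=-119 to each:
D x=-510, y=-618: 784.2
C x=692, y=354: 761.7
B x=650, y=-324: 591.7
A x=371, y=252: 462.4
G x=410, y=-195: 324.0
F x=8, y=128: 261.9
E x=-8, y=-111: 103.3

D, C, B, A, G, F, E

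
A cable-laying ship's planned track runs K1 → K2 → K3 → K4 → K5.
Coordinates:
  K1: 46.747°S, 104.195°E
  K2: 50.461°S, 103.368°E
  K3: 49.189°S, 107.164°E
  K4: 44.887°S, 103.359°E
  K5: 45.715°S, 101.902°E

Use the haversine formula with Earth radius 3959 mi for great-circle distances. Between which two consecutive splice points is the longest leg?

K3–K4

Leg distances:
K1→K2: 259.4 mi
K2→K3: 190.6 mi
K3→K4: 347.0 mi
K4→K5: 91.0 mi
The longest leg is K3–K4 at 347.0 mi.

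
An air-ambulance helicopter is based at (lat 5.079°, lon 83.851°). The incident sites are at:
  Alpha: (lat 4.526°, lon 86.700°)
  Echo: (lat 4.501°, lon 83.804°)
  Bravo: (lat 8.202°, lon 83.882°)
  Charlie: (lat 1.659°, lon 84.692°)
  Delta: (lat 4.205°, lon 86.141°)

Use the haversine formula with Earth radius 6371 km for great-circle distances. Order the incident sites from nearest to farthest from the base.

Echo, Delta, Alpha, Bravo, Charlie

Distance from the base at (lat 5.079°, lon 83.851°) to each:
Echo (lat 4.501°, lon 83.804°): 64.5 km
Delta (lat 4.205°, lon 86.141°): 271.8 km
Alpha (lat 4.526°, lon 86.700°): 321.6 km
Bravo (lat 8.202°, lon 83.882°): 347.3 km
Charlie (lat 1.659°, lon 84.692°): 391.6 km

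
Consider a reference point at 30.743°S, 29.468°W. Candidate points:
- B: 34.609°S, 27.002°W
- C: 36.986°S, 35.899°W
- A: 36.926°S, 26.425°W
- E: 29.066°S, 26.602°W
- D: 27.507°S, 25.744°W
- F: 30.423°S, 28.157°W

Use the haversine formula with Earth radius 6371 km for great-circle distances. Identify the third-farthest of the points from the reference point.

Distance to each, sorted:
C: 913.0 km
A: 742.6 km
D: 510.1 km
B: 487.9 km
E: 333.3 km
F: 130.4 km
The third-farthest is D at 510.1 km.

D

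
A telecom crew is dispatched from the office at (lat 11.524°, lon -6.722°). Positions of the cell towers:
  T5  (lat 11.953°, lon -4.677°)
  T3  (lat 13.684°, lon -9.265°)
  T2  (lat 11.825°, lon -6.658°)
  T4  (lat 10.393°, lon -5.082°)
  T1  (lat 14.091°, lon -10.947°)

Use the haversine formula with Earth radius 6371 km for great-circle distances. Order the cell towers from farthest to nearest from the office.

T1, T3, T5, T4, T2

Distance from the office at (lat 11.524°, lon -6.722°) to each:
T1 (lat 14.091°, lon -10.947°): 539.7 km
T3 (lat 13.684°, lon -9.265°): 365.8 km
T5 (lat 11.953°, lon -4.677°): 227.7 km
T4 (lat 10.393°, lon -5.082°): 218.8 km
T2 (lat 11.825°, lon -6.658°): 34.2 km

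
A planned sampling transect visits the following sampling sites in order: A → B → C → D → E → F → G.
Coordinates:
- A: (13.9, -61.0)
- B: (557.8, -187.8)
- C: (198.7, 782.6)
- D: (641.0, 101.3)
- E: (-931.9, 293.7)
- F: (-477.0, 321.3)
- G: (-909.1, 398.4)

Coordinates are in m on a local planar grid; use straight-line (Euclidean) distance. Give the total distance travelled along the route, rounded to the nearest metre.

4885 m

Leg distances:
A→B: 558.5 m  (cumulative 558.5 m)
B→C: 1034.7 m  (cumulative 1593.2 m)
C→D: 812.3 m  (cumulative 2405.5 m)
D→E: 1584.6 m  (cumulative 3990.1 m)
E→F: 455.7 m  (cumulative 4445.8 m)
F→G: 438.9 m  (cumulative 4884.8 m)
Total route length ≈ 4885 m.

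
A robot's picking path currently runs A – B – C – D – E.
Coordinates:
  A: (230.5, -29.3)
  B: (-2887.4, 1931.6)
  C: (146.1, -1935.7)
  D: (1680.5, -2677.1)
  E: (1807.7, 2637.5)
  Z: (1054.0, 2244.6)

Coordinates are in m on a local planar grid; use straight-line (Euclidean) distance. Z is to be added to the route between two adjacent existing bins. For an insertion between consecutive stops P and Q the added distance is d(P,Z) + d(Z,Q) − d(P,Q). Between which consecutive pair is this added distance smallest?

between D and E

Added distance for inserting Z between each consecutive pair:
A–B: 2689.0 m
B–C: 3316.5 m
C–D: 7535.0 m
D–E: 495.3 m
Smallest added distance is 495.3 m, inserting between D and E.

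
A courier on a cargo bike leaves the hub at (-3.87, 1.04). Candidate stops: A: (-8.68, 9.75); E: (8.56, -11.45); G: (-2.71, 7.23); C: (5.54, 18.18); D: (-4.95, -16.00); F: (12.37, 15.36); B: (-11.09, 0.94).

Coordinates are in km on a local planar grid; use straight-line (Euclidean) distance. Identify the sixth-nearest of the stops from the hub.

C

Distances from the hub ((-3.87, 1.04)):
G: 6.3 km
B: 7.2 km
A: 9.9 km
D: 17.1 km
E: 17.6 km
C: 19.6 km
F: 21.7 km
The sixth-nearest is C at 19.6 km.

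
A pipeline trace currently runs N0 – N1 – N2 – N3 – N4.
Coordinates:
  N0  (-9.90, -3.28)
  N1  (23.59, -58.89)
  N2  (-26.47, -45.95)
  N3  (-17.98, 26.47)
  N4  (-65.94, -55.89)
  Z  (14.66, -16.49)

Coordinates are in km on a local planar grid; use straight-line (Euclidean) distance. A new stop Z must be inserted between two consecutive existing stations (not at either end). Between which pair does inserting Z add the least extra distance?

Added distance for inserting Z between each consecutive pair:
N0–N1: 6.3 km
N1–N2: 42.2 km
N2–N3: 31.6 km
N3–N4: 48.4 km
Smallest added distance is 6.3 km, inserting between N0 and N1.

between N0 and N1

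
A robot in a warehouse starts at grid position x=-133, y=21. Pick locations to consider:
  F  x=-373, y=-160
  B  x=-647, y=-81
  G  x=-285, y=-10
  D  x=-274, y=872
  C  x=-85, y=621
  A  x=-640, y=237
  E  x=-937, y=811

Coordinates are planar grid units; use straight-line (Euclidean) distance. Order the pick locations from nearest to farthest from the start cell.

G, F, B, A, C, D, E

Computing each straight-line distance from x=-133, y=21:
G x=-285, y=-10: 155.1
F x=-373, y=-160: 300.6
B x=-647, y=-81: 524.0
A x=-640, y=237: 551.1
C x=-85, y=621: 601.9
D x=-274, y=872: 862.6
E x=-937, y=811: 1127.2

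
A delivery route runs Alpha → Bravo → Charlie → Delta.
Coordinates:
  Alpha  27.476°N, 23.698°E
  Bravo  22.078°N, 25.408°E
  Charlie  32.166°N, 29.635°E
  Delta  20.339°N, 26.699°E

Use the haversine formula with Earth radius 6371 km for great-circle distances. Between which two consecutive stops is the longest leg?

Leg distances:
Alpha→Bravo: 624.5 km
Bravo→Charlie: 1196.9 km
Charlie→Delta: 1347.1 km
The longest leg is Charlie–Delta at 1347.1 km.

Charlie–Delta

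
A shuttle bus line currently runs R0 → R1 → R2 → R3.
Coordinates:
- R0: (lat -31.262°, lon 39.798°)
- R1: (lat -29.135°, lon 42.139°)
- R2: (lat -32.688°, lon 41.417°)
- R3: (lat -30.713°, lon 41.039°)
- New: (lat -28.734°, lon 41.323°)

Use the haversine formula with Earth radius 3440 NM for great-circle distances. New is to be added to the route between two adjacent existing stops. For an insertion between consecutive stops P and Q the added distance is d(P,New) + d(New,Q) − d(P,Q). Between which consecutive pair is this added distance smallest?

between R0 and R1

Added distance for inserting New between each consecutive pair:
R0–R1: 44.2 NM
R1–R2: 70.1 NM
R2–R3: 237.0 NM
Smallest added distance is 44.2 NM, inserting between R0 and R1.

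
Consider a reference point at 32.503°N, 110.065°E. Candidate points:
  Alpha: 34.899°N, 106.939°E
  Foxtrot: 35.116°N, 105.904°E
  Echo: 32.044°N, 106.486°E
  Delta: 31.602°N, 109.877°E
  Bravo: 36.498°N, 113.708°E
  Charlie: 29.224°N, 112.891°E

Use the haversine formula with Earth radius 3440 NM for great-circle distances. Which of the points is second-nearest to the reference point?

Distance to each, sorted:
Delta: 54.9 NM
Echo: 183.8 NM
Alpha: 212.3 NM
Charlie: 244.9 NM
Foxtrot: 260.1 NM
Bravo: 300.0 NM
The second-nearest is Echo at 183.8 NM.

Echo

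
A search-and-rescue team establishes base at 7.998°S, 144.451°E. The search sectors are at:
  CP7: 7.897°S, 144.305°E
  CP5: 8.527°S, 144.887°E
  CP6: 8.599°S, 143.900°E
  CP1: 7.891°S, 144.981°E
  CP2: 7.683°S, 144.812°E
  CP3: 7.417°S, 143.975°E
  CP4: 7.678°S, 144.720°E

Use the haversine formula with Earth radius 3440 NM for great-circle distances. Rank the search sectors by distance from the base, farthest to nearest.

CP6, CP3, CP5, CP1, CP2, CP4, CP7

Computing each great-circle distance from 7.998°S, 144.451°E:
CP6 8.599°S, 143.900°E: 48.7 NM
CP3 7.417°S, 143.975°E: 44.9 NM
CP5 8.527°S, 144.887°E: 41.0 NM
CP1 7.891°S, 144.981°E: 32.2 NM
CP2 7.683°S, 144.812°E: 28.6 NM
CP4 7.678°S, 144.720°E: 25.0 NM
CP7 7.897°S, 144.305°E: 10.6 NM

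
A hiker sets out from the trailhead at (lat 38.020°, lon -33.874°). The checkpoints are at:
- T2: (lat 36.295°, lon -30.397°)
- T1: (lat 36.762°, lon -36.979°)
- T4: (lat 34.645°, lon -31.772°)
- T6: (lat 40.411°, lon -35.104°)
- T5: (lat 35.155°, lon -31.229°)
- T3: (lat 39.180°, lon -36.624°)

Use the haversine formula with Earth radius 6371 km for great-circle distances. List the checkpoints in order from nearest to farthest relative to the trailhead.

T3, T6, T1, T2, T5, T4

Computing each great-circle distance from (lat 38.020°, lon -33.874°):
T3 (lat 39.180°, lon -36.624°): 271.5 km
T6 (lat 40.411°, lon -35.104°): 286.2 km
T1 (lat 36.762°, lon -36.979°): 307.9 km
T2 (lat 36.295°, lon -30.397°): 362.9 km
T5 (lat 35.155°, lon -31.229°): 396.5 km
T4 (lat 34.645°, lon -31.772°): 419.8 km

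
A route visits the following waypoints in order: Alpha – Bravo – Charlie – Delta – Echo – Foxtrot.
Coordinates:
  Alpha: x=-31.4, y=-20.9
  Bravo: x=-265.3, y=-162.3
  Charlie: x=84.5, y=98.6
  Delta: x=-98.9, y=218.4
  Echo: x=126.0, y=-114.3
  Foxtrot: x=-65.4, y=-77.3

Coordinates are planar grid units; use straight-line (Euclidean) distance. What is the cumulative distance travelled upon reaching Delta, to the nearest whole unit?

Leg distances:
Alpha→Bravo: 273.3  (cumulative 273.3)
Bravo→Charlie: 436.4  (cumulative 709.7)
Charlie→Delta: 219.1  (cumulative 928.8)
Cumulative distance at Delta ≈ 929.

929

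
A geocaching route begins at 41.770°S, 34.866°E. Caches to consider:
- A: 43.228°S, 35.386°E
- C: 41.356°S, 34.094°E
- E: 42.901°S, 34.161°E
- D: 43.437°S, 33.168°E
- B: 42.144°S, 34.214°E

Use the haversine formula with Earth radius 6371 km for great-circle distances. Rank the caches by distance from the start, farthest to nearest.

Distance from the start at 41.770°S, 34.866°E to each:
D 43.437°S, 33.168°E: 231.7 km
A 43.228°S, 35.386°E: 167.6 km
E 42.901°S, 34.161°E: 138.5 km
C 41.356°S, 34.094°E: 79.0 km
B 42.144°S, 34.214°E: 68.1 km

D, A, E, C, B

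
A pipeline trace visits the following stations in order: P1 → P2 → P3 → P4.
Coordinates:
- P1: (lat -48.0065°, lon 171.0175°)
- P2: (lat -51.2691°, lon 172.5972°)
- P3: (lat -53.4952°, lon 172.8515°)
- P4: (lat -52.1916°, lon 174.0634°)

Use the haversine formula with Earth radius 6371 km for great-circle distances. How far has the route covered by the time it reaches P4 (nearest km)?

795 km

Leg distances:
P1→P2: 380.2 km  (cumulative 380.2 km)
P2→P3: 248.1 km  (cumulative 628.3 km)
P3→P4: 166.2 km  (cumulative 794.5 km)
Cumulative distance at P4 ≈ 795 km.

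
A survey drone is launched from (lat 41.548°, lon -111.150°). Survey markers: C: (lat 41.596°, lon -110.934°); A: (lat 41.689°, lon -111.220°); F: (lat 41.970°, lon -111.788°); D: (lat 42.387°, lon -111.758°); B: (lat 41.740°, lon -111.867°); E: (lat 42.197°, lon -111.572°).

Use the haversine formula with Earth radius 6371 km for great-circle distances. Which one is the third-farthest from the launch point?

Distance to each, sorted:
D: 106.0 km
E: 80.2 km
F: 70.7 km
B: 63.3 km
C: 18.7 km
A: 16.7 km
The third-farthest is F at 70.7 km.

F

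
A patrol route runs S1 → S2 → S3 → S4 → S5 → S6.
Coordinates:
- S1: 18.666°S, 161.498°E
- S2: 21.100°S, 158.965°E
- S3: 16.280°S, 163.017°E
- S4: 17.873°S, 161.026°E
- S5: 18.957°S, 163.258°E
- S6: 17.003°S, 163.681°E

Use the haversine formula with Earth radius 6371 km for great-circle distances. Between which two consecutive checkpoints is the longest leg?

Leg distances:
S1→S2: 378.7 km
S2→S3: 685.0 km
S3→S4: 276.0 km
S4→S5: 264.5 km
S5→S6: 221.8 km
The longest leg is S2–S3 at 685.0 km.

S2–S3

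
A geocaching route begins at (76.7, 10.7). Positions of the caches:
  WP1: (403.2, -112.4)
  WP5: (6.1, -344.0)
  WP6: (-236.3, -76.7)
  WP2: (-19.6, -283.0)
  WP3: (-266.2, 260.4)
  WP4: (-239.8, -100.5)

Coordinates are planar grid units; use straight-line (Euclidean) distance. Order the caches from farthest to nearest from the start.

Distance from the start at (76.7, 10.7) to each:
WP3 (-266.2, 260.4): 424.2
WP5 (6.1, -344.0): 361.7
WP1 (403.2, -112.4): 348.9
WP4 (-239.8, -100.5): 335.5
WP6 (-236.3, -76.7): 325.0
WP2 (-19.6, -283.0): 309.1

WP3, WP5, WP1, WP4, WP6, WP2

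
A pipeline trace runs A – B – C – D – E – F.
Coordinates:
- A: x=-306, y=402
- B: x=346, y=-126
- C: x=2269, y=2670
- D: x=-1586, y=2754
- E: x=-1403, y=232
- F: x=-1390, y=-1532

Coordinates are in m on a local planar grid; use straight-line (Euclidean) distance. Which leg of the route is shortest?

A–B

Leg distances:
A→B: 839.0 m
B→C: 3393.5 m
C→D: 3855.9 m
D→E: 2528.6 m
E→F: 1764.0 m
The shortest leg is A–B at 839.0 m.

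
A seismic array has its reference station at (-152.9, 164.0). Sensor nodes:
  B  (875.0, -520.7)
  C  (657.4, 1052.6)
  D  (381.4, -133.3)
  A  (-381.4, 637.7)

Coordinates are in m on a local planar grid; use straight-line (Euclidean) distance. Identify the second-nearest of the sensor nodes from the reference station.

Distance to each, sorted:
A: 525.9 m
D: 611.4 m
C: 1202.6 m
B: 1235.1 m
The second-nearest is D at 611.4 m.

D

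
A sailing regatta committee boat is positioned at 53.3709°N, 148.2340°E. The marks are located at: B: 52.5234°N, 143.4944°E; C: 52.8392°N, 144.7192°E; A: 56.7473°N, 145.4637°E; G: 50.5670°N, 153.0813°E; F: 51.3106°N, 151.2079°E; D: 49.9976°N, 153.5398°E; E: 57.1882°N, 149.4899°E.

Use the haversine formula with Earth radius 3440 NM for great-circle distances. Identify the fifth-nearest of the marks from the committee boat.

Distance to each, sorted:
C: 130.6 NM
F: 164.9 NM
B: 178.8 NM
A: 223.9 NM
E: 233.2 NM
G: 245.8 NM
D: 282.7 NM
The fifth-nearest is E at 233.2 NM.

E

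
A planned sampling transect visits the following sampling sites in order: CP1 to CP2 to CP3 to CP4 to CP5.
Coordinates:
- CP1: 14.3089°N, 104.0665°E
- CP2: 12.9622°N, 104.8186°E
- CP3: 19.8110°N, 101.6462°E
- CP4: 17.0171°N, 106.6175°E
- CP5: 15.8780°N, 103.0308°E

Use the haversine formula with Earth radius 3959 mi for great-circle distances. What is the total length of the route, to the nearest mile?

1253 mi

Leg distances:
CP1→CP2: 105.9 mi  (cumulative 105.9 mi)
CP2→CP3: 517.8 mi  (cumulative 623.7 mi)
CP3→CP4: 378.8 mi  (cumulative 1002.4 mi)
CP4→CP5: 250.4 mi  (cumulative 1252.8 mi)
Total route length ≈ 1253 mi.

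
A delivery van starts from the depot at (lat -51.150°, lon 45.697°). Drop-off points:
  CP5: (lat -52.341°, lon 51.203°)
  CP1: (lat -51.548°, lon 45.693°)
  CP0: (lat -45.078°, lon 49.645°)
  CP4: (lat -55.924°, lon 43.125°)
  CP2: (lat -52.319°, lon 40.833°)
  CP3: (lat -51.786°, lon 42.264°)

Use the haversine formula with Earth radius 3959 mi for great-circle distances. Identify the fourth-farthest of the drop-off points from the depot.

Distances from the depot ((lat -51.150°, lon 45.697°)):
CP0: 457.2 mi
CP4: 346.3 mi
CP5: 249.4 mi
CP2: 223.2 mi
CP3: 154.2 mi
CP1: 27.5 mi
The fourth-farthest is CP2 at 223.2 mi.

CP2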